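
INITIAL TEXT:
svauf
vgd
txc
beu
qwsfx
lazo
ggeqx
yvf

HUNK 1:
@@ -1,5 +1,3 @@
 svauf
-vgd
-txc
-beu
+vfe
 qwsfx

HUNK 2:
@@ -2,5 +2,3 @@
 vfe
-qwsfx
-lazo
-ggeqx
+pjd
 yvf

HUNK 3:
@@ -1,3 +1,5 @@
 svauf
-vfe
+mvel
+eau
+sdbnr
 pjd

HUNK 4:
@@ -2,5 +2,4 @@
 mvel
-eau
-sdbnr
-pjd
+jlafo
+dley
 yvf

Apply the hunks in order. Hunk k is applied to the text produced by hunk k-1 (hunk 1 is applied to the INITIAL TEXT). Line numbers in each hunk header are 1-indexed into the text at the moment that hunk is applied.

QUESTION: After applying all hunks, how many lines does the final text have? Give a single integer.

Hunk 1: at line 1 remove [vgd,txc,beu] add [vfe] -> 6 lines: svauf vfe qwsfx lazo ggeqx yvf
Hunk 2: at line 2 remove [qwsfx,lazo,ggeqx] add [pjd] -> 4 lines: svauf vfe pjd yvf
Hunk 3: at line 1 remove [vfe] add [mvel,eau,sdbnr] -> 6 lines: svauf mvel eau sdbnr pjd yvf
Hunk 4: at line 2 remove [eau,sdbnr,pjd] add [jlafo,dley] -> 5 lines: svauf mvel jlafo dley yvf
Final line count: 5

Answer: 5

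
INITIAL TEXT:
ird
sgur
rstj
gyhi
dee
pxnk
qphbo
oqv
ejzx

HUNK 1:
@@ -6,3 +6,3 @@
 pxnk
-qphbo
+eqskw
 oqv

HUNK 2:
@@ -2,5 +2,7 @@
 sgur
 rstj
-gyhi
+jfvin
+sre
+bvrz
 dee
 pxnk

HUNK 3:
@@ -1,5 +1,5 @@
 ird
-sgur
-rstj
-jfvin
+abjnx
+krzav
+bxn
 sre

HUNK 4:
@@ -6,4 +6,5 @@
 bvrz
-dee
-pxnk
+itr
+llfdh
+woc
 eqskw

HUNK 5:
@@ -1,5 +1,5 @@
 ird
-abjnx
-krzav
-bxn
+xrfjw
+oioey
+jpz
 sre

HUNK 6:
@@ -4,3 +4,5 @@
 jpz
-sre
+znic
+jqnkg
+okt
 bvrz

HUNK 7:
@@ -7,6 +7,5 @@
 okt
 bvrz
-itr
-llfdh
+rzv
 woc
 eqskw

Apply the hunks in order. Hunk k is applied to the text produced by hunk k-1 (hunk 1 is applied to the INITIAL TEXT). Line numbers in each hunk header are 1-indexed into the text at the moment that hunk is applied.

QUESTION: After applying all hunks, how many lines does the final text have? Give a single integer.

Answer: 13

Derivation:
Hunk 1: at line 6 remove [qphbo] add [eqskw] -> 9 lines: ird sgur rstj gyhi dee pxnk eqskw oqv ejzx
Hunk 2: at line 2 remove [gyhi] add [jfvin,sre,bvrz] -> 11 lines: ird sgur rstj jfvin sre bvrz dee pxnk eqskw oqv ejzx
Hunk 3: at line 1 remove [sgur,rstj,jfvin] add [abjnx,krzav,bxn] -> 11 lines: ird abjnx krzav bxn sre bvrz dee pxnk eqskw oqv ejzx
Hunk 4: at line 6 remove [dee,pxnk] add [itr,llfdh,woc] -> 12 lines: ird abjnx krzav bxn sre bvrz itr llfdh woc eqskw oqv ejzx
Hunk 5: at line 1 remove [abjnx,krzav,bxn] add [xrfjw,oioey,jpz] -> 12 lines: ird xrfjw oioey jpz sre bvrz itr llfdh woc eqskw oqv ejzx
Hunk 6: at line 4 remove [sre] add [znic,jqnkg,okt] -> 14 lines: ird xrfjw oioey jpz znic jqnkg okt bvrz itr llfdh woc eqskw oqv ejzx
Hunk 7: at line 7 remove [itr,llfdh] add [rzv] -> 13 lines: ird xrfjw oioey jpz znic jqnkg okt bvrz rzv woc eqskw oqv ejzx
Final line count: 13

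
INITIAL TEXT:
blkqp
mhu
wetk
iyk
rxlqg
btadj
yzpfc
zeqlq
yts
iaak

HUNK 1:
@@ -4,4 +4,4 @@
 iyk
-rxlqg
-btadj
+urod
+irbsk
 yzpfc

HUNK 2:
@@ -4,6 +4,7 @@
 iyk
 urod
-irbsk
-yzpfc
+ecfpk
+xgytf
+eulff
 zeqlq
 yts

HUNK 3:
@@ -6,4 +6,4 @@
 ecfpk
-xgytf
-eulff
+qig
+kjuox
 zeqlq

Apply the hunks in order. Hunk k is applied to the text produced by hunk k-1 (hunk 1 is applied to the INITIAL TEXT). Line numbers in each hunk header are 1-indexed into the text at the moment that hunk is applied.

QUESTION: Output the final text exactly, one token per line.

Hunk 1: at line 4 remove [rxlqg,btadj] add [urod,irbsk] -> 10 lines: blkqp mhu wetk iyk urod irbsk yzpfc zeqlq yts iaak
Hunk 2: at line 4 remove [irbsk,yzpfc] add [ecfpk,xgytf,eulff] -> 11 lines: blkqp mhu wetk iyk urod ecfpk xgytf eulff zeqlq yts iaak
Hunk 3: at line 6 remove [xgytf,eulff] add [qig,kjuox] -> 11 lines: blkqp mhu wetk iyk urod ecfpk qig kjuox zeqlq yts iaak

Answer: blkqp
mhu
wetk
iyk
urod
ecfpk
qig
kjuox
zeqlq
yts
iaak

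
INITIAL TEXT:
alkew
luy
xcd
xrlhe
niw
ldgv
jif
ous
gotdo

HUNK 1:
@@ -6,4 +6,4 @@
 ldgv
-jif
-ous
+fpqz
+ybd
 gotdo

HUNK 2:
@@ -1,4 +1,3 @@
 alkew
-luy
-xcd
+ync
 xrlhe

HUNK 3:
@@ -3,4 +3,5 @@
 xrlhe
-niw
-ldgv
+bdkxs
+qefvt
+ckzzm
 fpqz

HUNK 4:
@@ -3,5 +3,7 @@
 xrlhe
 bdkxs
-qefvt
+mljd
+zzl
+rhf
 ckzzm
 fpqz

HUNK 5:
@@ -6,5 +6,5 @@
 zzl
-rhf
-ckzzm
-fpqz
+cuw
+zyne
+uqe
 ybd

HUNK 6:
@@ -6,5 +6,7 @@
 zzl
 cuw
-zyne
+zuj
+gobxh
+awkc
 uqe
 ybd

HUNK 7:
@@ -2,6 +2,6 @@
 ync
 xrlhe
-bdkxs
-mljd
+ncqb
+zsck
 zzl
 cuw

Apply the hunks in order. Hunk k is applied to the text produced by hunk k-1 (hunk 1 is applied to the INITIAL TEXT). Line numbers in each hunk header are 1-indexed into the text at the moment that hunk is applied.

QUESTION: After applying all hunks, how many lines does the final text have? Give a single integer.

Hunk 1: at line 6 remove [jif,ous] add [fpqz,ybd] -> 9 lines: alkew luy xcd xrlhe niw ldgv fpqz ybd gotdo
Hunk 2: at line 1 remove [luy,xcd] add [ync] -> 8 lines: alkew ync xrlhe niw ldgv fpqz ybd gotdo
Hunk 3: at line 3 remove [niw,ldgv] add [bdkxs,qefvt,ckzzm] -> 9 lines: alkew ync xrlhe bdkxs qefvt ckzzm fpqz ybd gotdo
Hunk 4: at line 3 remove [qefvt] add [mljd,zzl,rhf] -> 11 lines: alkew ync xrlhe bdkxs mljd zzl rhf ckzzm fpqz ybd gotdo
Hunk 5: at line 6 remove [rhf,ckzzm,fpqz] add [cuw,zyne,uqe] -> 11 lines: alkew ync xrlhe bdkxs mljd zzl cuw zyne uqe ybd gotdo
Hunk 6: at line 6 remove [zyne] add [zuj,gobxh,awkc] -> 13 lines: alkew ync xrlhe bdkxs mljd zzl cuw zuj gobxh awkc uqe ybd gotdo
Hunk 7: at line 2 remove [bdkxs,mljd] add [ncqb,zsck] -> 13 lines: alkew ync xrlhe ncqb zsck zzl cuw zuj gobxh awkc uqe ybd gotdo
Final line count: 13

Answer: 13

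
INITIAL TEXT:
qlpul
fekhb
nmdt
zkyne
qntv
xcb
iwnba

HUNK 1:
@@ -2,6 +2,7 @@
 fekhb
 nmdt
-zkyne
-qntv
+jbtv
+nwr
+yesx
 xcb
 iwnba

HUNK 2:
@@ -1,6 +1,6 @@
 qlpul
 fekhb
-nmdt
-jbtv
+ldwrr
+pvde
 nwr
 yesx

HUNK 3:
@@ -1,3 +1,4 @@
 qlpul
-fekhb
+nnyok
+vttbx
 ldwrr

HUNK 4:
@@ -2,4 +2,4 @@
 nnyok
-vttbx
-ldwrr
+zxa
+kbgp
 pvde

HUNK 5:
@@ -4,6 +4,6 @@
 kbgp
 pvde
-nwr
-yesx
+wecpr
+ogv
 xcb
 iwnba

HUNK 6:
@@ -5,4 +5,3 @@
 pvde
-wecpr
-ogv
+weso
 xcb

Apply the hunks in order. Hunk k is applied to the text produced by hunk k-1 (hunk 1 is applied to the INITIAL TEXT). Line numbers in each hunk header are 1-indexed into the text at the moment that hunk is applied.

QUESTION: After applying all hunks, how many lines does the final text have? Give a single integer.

Answer: 8

Derivation:
Hunk 1: at line 2 remove [zkyne,qntv] add [jbtv,nwr,yesx] -> 8 lines: qlpul fekhb nmdt jbtv nwr yesx xcb iwnba
Hunk 2: at line 1 remove [nmdt,jbtv] add [ldwrr,pvde] -> 8 lines: qlpul fekhb ldwrr pvde nwr yesx xcb iwnba
Hunk 3: at line 1 remove [fekhb] add [nnyok,vttbx] -> 9 lines: qlpul nnyok vttbx ldwrr pvde nwr yesx xcb iwnba
Hunk 4: at line 2 remove [vttbx,ldwrr] add [zxa,kbgp] -> 9 lines: qlpul nnyok zxa kbgp pvde nwr yesx xcb iwnba
Hunk 5: at line 4 remove [nwr,yesx] add [wecpr,ogv] -> 9 lines: qlpul nnyok zxa kbgp pvde wecpr ogv xcb iwnba
Hunk 6: at line 5 remove [wecpr,ogv] add [weso] -> 8 lines: qlpul nnyok zxa kbgp pvde weso xcb iwnba
Final line count: 8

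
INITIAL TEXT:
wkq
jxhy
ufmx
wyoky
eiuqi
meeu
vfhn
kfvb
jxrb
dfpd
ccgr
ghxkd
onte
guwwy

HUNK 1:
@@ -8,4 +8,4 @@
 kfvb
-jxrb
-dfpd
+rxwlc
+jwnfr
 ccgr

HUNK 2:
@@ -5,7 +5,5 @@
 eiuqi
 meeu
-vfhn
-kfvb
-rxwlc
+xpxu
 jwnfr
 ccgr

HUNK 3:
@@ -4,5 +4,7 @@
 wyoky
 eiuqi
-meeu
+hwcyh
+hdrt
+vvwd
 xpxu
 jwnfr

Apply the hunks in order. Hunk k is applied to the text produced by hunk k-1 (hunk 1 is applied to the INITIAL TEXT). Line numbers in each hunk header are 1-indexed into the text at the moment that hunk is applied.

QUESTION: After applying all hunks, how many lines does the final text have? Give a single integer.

Answer: 14

Derivation:
Hunk 1: at line 8 remove [jxrb,dfpd] add [rxwlc,jwnfr] -> 14 lines: wkq jxhy ufmx wyoky eiuqi meeu vfhn kfvb rxwlc jwnfr ccgr ghxkd onte guwwy
Hunk 2: at line 5 remove [vfhn,kfvb,rxwlc] add [xpxu] -> 12 lines: wkq jxhy ufmx wyoky eiuqi meeu xpxu jwnfr ccgr ghxkd onte guwwy
Hunk 3: at line 4 remove [meeu] add [hwcyh,hdrt,vvwd] -> 14 lines: wkq jxhy ufmx wyoky eiuqi hwcyh hdrt vvwd xpxu jwnfr ccgr ghxkd onte guwwy
Final line count: 14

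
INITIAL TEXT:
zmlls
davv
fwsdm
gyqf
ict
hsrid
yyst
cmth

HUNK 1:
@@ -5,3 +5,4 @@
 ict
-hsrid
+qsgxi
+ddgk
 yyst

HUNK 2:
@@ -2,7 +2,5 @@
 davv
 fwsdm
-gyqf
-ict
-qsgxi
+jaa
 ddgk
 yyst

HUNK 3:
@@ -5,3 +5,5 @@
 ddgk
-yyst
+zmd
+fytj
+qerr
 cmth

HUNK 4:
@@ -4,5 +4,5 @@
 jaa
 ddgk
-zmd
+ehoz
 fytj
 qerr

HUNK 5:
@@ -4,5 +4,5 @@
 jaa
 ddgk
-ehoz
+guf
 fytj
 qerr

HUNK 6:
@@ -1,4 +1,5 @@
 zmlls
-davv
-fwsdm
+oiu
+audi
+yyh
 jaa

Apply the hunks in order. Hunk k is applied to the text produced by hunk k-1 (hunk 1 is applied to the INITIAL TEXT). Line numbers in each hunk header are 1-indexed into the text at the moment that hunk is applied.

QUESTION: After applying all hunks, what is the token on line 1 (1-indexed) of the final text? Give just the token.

Hunk 1: at line 5 remove [hsrid] add [qsgxi,ddgk] -> 9 lines: zmlls davv fwsdm gyqf ict qsgxi ddgk yyst cmth
Hunk 2: at line 2 remove [gyqf,ict,qsgxi] add [jaa] -> 7 lines: zmlls davv fwsdm jaa ddgk yyst cmth
Hunk 3: at line 5 remove [yyst] add [zmd,fytj,qerr] -> 9 lines: zmlls davv fwsdm jaa ddgk zmd fytj qerr cmth
Hunk 4: at line 4 remove [zmd] add [ehoz] -> 9 lines: zmlls davv fwsdm jaa ddgk ehoz fytj qerr cmth
Hunk 5: at line 4 remove [ehoz] add [guf] -> 9 lines: zmlls davv fwsdm jaa ddgk guf fytj qerr cmth
Hunk 6: at line 1 remove [davv,fwsdm] add [oiu,audi,yyh] -> 10 lines: zmlls oiu audi yyh jaa ddgk guf fytj qerr cmth
Final line 1: zmlls

Answer: zmlls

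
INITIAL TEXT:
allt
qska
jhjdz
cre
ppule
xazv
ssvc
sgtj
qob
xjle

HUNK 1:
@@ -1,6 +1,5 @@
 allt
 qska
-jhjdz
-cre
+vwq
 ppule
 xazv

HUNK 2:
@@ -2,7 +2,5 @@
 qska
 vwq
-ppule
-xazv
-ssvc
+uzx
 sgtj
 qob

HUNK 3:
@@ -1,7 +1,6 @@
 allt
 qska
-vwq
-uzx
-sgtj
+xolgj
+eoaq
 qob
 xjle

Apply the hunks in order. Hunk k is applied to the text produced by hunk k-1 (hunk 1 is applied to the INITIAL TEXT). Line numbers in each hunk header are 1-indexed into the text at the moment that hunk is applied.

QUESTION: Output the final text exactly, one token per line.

Hunk 1: at line 1 remove [jhjdz,cre] add [vwq] -> 9 lines: allt qska vwq ppule xazv ssvc sgtj qob xjle
Hunk 2: at line 2 remove [ppule,xazv,ssvc] add [uzx] -> 7 lines: allt qska vwq uzx sgtj qob xjle
Hunk 3: at line 1 remove [vwq,uzx,sgtj] add [xolgj,eoaq] -> 6 lines: allt qska xolgj eoaq qob xjle

Answer: allt
qska
xolgj
eoaq
qob
xjle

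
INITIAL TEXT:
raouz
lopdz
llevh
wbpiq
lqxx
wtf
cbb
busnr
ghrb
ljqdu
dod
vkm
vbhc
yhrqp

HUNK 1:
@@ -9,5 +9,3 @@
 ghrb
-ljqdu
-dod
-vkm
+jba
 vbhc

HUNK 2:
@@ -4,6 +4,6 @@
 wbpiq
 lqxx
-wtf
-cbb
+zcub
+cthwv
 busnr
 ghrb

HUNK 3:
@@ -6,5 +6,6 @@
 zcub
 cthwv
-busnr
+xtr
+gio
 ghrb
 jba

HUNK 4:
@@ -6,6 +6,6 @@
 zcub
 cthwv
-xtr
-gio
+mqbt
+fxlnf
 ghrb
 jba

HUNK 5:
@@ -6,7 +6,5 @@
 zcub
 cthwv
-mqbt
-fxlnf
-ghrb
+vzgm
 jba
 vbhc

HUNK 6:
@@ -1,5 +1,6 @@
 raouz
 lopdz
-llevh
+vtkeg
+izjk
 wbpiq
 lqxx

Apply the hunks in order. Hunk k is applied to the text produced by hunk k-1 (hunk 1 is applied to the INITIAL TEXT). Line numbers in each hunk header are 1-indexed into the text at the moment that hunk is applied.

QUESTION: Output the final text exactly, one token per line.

Answer: raouz
lopdz
vtkeg
izjk
wbpiq
lqxx
zcub
cthwv
vzgm
jba
vbhc
yhrqp

Derivation:
Hunk 1: at line 9 remove [ljqdu,dod,vkm] add [jba] -> 12 lines: raouz lopdz llevh wbpiq lqxx wtf cbb busnr ghrb jba vbhc yhrqp
Hunk 2: at line 4 remove [wtf,cbb] add [zcub,cthwv] -> 12 lines: raouz lopdz llevh wbpiq lqxx zcub cthwv busnr ghrb jba vbhc yhrqp
Hunk 3: at line 6 remove [busnr] add [xtr,gio] -> 13 lines: raouz lopdz llevh wbpiq lqxx zcub cthwv xtr gio ghrb jba vbhc yhrqp
Hunk 4: at line 6 remove [xtr,gio] add [mqbt,fxlnf] -> 13 lines: raouz lopdz llevh wbpiq lqxx zcub cthwv mqbt fxlnf ghrb jba vbhc yhrqp
Hunk 5: at line 6 remove [mqbt,fxlnf,ghrb] add [vzgm] -> 11 lines: raouz lopdz llevh wbpiq lqxx zcub cthwv vzgm jba vbhc yhrqp
Hunk 6: at line 1 remove [llevh] add [vtkeg,izjk] -> 12 lines: raouz lopdz vtkeg izjk wbpiq lqxx zcub cthwv vzgm jba vbhc yhrqp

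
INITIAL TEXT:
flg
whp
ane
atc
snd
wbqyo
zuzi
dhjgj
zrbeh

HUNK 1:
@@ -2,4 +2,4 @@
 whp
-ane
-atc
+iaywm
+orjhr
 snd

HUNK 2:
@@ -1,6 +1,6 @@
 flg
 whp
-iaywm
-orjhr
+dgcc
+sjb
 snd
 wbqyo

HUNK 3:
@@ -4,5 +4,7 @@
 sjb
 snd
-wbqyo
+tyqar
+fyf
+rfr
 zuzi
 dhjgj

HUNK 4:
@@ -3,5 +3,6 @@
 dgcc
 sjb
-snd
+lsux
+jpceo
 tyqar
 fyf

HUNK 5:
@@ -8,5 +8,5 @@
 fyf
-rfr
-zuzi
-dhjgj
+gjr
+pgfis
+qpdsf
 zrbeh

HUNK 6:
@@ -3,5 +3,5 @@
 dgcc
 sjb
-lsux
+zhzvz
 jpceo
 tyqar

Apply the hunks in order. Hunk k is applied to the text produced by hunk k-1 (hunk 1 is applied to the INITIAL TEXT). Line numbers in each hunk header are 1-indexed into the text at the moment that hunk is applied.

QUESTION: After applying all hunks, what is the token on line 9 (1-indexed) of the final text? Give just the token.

Answer: gjr

Derivation:
Hunk 1: at line 2 remove [ane,atc] add [iaywm,orjhr] -> 9 lines: flg whp iaywm orjhr snd wbqyo zuzi dhjgj zrbeh
Hunk 2: at line 1 remove [iaywm,orjhr] add [dgcc,sjb] -> 9 lines: flg whp dgcc sjb snd wbqyo zuzi dhjgj zrbeh
Hunk 3: at line 4 remove [wbqyo] add [tyqar,fyf,rfr] -> 11 lines: flg whp dgcc sjb snd tyqar fyf rfr zuzi dhjgj zrbeh
Hunk 4: at line 3 remove [snd] add [lsux,jpceo] -> 12 lines: flg whp dgcc sjb lsux jpceo tyqar fyf rfr zuzi dhjgj zrbeh
Hunk 5: at line 8 remove [rfr,zuzi,dhjgj] add [gjr,pgfis,qpdsf] -> 12 lines: flg whp dgcc sjb lsux jpceo tyqar fyf gjr pgfis qpdsf zrbeh
Hunk 6: at line 3 remove [lsux] add [zhzvz] -> 12 lines: flg whp dgcc sjb zhzvz jpceo tyqar fyf gjr pgfis qpdsf zrbeh
Final line 9: gjr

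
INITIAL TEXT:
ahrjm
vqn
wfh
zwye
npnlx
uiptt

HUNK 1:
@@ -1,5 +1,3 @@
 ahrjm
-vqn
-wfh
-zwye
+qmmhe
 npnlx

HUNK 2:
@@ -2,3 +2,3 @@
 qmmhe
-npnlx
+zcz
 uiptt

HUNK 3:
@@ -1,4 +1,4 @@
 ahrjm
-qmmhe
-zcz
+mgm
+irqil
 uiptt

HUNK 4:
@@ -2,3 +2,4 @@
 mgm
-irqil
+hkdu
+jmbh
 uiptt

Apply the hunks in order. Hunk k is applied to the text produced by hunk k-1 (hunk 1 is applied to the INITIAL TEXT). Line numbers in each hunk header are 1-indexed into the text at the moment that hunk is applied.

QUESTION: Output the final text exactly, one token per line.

Hunk 1: at line 1 remove [vqn,wfh,zwye] add [qmmhe] -> 4 lines: ahrjm qmmhe npnlx uiptt
Hunk 2: at line 2 remove [npnlx] add [zcz] -> 4 lines: ahrjm qmmhe zcz uiptt
Hunk 3: at line 1 remove [qmmhe,zcz] add [mgm,irqil] -> 4 lines: ahrjm mgm irqil uiptt
Hunk 4: at line 2 remove [irqil] add [hkdu,jmbh] -> 5 lines: ahrjm mgm hkdu jmbh uiptt

Answer: ahrjm
mgm
hkdu
jmbh
uiptt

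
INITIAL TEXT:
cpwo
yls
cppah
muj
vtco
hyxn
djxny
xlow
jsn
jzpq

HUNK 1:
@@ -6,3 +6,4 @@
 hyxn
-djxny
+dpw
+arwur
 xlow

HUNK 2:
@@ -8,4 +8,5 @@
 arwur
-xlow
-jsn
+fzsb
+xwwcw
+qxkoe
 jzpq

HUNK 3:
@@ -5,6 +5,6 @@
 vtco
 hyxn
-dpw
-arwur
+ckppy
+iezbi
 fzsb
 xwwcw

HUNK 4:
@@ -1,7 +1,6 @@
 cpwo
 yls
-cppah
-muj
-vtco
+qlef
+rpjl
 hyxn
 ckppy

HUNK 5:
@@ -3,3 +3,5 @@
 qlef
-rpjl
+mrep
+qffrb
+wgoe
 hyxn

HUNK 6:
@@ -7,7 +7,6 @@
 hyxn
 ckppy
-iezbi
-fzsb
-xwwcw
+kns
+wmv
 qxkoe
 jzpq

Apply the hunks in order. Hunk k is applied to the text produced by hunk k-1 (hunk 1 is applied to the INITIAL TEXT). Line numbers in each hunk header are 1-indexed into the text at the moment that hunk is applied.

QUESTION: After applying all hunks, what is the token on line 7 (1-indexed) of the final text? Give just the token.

Hunk 1: at line 6 remove [djxny] add [dpw,arwur] -> 11 lines: cpwo yls cppah muj vtco hyxn dpw arwur xlow jsn jzpq
Hunk 2: at line 8 remove [xlow,jsn] add [fzsb,xwwcw,qxkoe] -> 12 lines: cpwo yls cppah muj vtco hyxn dpw arwur fzsb xwwcw qxkoe jzpq
Hunk 3: at line 5 remove [dpw,arwur] add [ckppy,iezbi] -> 12 lines: cpwo yls cppah muj vtco hyxn ckppy iezbi fzsb xwwcw qxkoe jzpq
Hunk 4: at line 1 remove [cppah,muj,vtco] add [qlef,rpjl] -> 11 lines: cpwo yls qlef rpjl hyxn ckppy iezbi fzsb xwwcw qxkoe jzpq
Hunk 5: at line 3 remove [rpjl] add [mrep,qffrb,wgoe] -> 13 lines: cpwo yls qlef mrep qffrb wgoe hyxn ckppy iezbi fzsb xwwcw qxkoe jzpq
Hunk 6: at line 7 remove [iezbi,fzsb,xwwcw] add [kns,wmv] -> 12 lines: cpwo yls qlef mrep qffrb wgoe hyxn ckppy kns wmv qxkoe jzpq
Final line 7: hyxn

Answer: hyxn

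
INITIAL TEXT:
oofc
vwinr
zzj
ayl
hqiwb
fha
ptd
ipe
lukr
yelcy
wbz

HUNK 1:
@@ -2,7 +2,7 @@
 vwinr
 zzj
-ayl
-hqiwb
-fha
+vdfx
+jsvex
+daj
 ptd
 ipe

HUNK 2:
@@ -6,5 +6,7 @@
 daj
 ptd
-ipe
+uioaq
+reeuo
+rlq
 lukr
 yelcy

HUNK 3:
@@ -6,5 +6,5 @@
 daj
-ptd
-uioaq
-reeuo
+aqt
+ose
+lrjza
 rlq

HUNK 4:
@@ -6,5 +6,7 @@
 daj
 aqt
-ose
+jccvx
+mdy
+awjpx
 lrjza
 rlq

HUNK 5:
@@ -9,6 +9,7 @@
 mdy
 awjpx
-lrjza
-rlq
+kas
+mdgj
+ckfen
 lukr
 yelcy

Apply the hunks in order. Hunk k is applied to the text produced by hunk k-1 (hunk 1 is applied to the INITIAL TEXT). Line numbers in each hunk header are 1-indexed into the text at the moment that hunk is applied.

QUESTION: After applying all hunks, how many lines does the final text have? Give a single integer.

Hunk 1: at line 2 remove [ayl,hqiwb,fha] add [vdfx,jsvex,daj] -> 11 lines: oofc vwinr zzj vdfx jsvex daj ptd ipe lukr yelcy wbz
Hunk 2: at line 6 remove [ipe] add [uioaq,reeuo,rlq] -> 13 lines: oofc vwinr zzj vdfx jsvex daj ptd uioaq reeuo rlq lukr yelcy wbz
Hunk 3: at line 6 remove [ptd,uioaq,reeuo] add [aqt,ose,lrjza] -> 13 lines: oofc vwinr zzj vdfx jsvex daj aqt ose lrjza rlq lukr yelcy wbz
Hunk 4: at line 6 remove [ose] add [jccvx,mdy,awjpx] -> 15 lines: oofc vwinr zzj vdfx jsvex daj aqt jccvx mdy awjpx lrjza rlq lukr yelcy wbz
Hunk 5: at line 9 remove [lrjza,rlq] add [kas,mdgj,ckfen] -> 16 lines: oofc vwinr zzj vdfx jsvex daj aqt jccvx mdy awjpx kas mdgj ckfen lukr yelcy wbz
Final line count: 16

Answer: 16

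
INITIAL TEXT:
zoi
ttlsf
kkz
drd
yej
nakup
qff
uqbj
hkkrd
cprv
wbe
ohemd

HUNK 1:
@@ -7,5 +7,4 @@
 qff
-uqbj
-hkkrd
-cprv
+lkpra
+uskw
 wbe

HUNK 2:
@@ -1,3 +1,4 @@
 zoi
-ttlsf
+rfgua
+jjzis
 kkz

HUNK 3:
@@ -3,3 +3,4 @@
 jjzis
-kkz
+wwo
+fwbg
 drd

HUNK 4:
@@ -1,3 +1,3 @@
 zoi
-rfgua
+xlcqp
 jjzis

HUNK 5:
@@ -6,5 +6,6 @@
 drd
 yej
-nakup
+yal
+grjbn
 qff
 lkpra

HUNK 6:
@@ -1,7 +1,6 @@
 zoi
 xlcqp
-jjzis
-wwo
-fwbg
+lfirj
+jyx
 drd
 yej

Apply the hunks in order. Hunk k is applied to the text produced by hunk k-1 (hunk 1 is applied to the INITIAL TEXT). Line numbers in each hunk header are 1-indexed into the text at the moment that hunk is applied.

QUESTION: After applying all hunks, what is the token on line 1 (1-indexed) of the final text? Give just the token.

Hunk 1: at line 7 remove [uqbj,hkkrd,cprv] add [lkpra,uskw] -> 11 lines: zoi ttlsf kkz drd yej nakup qff lkpra uskw wbe ohemd
Hunk 2: at line 1 remove [ttlsf] add [rfgua,jjzis] -> 12 lines: zoi rfgua jjzis kkz drd yej nakup qff lkpra uskw wbe ohemd
Hunk 3: at line 3 remove [kkz] add [wwo,fwbg] -> 13 lines: zoi rfgua jjzis wwo fwbg drd yej nakup qff lkpra uskw wbe ohemd
Hunk 4: at line 1 remove [rfgua] add [xlcqp] -> 13 lines: zoi xlcqp jjzis wwo fwbg drd yej nakup qff lkpra uskw wbe ohemd
Hunk 5: at line 6 remove [nakup] add [yal,grjbn] -> 14 lines: zoi xlcqp jjzis wwo fwbg drd yej yal grjbn qff lkpra uskw wbe ohemd
Hunk 6: at line 1 remove [jjzis,wwo,fwbg] add [lfirj,jyx] -> 13 lines: zoi xlcqp lfirj jyx drd yej yal grjbn qff lkpra uskw wbe ohemd
Final line 1: zoi

Answer: zoi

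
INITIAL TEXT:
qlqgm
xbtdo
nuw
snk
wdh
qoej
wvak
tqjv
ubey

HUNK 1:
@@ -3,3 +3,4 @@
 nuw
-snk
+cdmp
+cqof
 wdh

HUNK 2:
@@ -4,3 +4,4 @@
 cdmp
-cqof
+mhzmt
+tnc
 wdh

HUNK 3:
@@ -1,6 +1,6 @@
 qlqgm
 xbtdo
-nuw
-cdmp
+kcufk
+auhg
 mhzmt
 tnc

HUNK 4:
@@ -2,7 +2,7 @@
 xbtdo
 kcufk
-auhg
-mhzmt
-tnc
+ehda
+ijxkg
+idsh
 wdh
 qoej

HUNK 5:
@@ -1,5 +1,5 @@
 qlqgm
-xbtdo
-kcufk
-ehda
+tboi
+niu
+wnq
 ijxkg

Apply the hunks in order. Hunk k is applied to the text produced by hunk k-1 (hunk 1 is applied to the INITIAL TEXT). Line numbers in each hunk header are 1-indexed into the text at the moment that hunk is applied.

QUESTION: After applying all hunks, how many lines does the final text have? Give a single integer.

Answer: 11

Derivation:
Hunk 1: at line 3 remove [snk] add [cdmp,cqof] -> 10 lines: qlqgm xbtdo nuw cdmp cqof wdh qoej wvak tqjv ubey
Hunk 2: at line 4 remove [cqof] add [mhzmt,tnc] -> 11 lines: qlqgm xbtdo nuw cdmp mhzmt tnc wdh qoej wvak tqjv ubey
Hunk 3: at line 1 remove [nuw,cdmp] add [kcufk,auhg] -> 11 lines: qlqgm xbtdo kcufk auhg mhzmt tnc wdh qoej wvak tqjv ubey
Hunk 4: at line 2 remove [auhg,mhzmt,tnc] add [ehda,ijxkg,idsh] -> 11 lines: qlqgm xbtdo kcufk ehda ijxkg idsh wdh qoej wvak tqjv ubey
Hunk 5: at line 1 remove [xbtdo,kcufk,ehda] add [tboi,niu,wnq] -> 11 lines: qlqgm tboi niu wnq ijxkg idsh wdh qoej wvak tqjv ubey
Final line count: 11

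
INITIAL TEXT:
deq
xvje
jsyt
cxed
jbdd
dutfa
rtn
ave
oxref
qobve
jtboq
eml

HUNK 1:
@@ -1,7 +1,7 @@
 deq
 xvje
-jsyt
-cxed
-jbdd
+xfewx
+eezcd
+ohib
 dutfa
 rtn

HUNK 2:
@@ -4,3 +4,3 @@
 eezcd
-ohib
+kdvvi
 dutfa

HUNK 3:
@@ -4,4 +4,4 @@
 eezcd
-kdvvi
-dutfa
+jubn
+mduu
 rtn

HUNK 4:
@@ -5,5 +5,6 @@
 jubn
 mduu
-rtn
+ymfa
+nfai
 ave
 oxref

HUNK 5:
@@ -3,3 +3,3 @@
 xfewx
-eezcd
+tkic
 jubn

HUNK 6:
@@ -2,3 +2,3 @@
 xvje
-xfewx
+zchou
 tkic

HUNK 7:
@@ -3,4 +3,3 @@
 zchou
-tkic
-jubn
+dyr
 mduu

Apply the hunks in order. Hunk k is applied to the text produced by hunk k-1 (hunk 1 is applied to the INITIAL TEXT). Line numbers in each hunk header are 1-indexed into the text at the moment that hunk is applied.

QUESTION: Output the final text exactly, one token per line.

Hunk 1: at line 1 remove [jsyt,cxed,jbdd] add [xfewx,eezcd,ohib] -> 12 lines: deq xvje xfewx eezcd ohib dutfa rtn ave oxref qobve jtboq eml
Hunk 2: at line 4 remove [ohib] add [kdvvi] -> 12 lines: deq xvje xfewx eezcd kdvvi dutfa rtn ave oxref qobve jtboq eml
Hunk 3: at line 4 remove [kdvvi,dutfa] add [jubn,mduu] -> 12 lines: deq xvje xfewx eezcd jubn mduu rtn ave oxref qobve jtboq eml
Hunk 4: at line 5 remove [rtn] add [ymfa,nfai] -> 13 lines: deq xvje xfewx eezcd jubn mduu ymfa nfai ave oxref qobve jtboq eml
Hunk 5: at line 3 remove [eezcd] add [tkic] -> 13 lines: deq xvje xfewx tkic jubn mduu ymfa nfai ave oxref qobve jtboq eml
Hunk 6: at line 2 remove [xfewx] add [zchou] -> 13 lines: deq xvje zchou tkic jubn mduu ymfa nfai ave oxref qobve jtboq eml
Hunk 7: at line 3 remove [tkic,jubn] add [dyr] -> 12 lines: deq xvje zchou dyr mduu ymfa nfai ave oxref qobve jtboq eml

Answer: deq
xvje
zchou
dyr
mduu
ymfa
nfai
ave
oxref
qobve
jtboq
eml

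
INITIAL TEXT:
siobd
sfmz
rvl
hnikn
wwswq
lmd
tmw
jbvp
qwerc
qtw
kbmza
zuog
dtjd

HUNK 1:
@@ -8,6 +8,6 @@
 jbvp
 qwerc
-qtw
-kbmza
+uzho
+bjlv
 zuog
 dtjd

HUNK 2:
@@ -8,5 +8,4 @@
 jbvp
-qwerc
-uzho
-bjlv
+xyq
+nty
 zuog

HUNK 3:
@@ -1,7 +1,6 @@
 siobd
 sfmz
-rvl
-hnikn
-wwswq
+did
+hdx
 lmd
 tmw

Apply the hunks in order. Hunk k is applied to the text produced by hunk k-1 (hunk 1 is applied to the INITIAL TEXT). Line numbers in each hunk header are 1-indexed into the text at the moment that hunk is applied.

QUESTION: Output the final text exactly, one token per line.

Answer: siobd
sfmz
did
hdx
lmd
tmw
jbvp
xyq
nty
zuog
dtjd

Derivation:
Hunk 1: at line 8 remove [qtw,kbmza] add [uzho,bjlv] -> 13 lines: siobd sfmz rvl hnikn wwswq lmd tmw jbvp qwerc uzho bjlv zuog dtjd
Hunk 2: at line 8 remove [qwerc,uzho,bjlv] add [xyq,nty] -> 12 lines: siobd sfmz rvl hnikn wwswq lmd tmw jbvp xyq nty zuog dtjd
Hunk 3: at line 1 remove [rvl,hnikn,wwswq] add [did,hdx] -> 11 lines: siobd sfmz did hdx lmd tmw jbvp xyq nty zuog dtjd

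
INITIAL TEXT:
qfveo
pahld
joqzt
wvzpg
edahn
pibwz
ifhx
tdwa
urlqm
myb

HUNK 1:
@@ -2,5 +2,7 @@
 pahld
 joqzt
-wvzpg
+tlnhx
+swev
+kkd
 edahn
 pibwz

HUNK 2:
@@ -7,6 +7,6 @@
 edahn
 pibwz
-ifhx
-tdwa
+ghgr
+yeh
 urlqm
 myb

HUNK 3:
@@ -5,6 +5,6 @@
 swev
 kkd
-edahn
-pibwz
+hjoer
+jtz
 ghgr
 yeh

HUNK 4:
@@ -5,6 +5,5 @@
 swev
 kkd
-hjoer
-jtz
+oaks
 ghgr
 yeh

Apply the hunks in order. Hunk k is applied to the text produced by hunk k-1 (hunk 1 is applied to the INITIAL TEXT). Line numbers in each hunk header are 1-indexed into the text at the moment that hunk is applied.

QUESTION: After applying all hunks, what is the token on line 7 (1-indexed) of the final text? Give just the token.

Answer: oaks

Derivation:
Hunk 1: at line 2 remove [wvzpg] add [tlnhx,swev,kkd] -> 12 lines: qfveo pahld joqzt tlnhx swev kkd edahn pibwz ifhx tdwa urlqm myb
Hunk 2: at line 7 remove [ifhx,tdwa] add [ghgr,yeh] -> 12 lines: qfveo pahld joqzt tlnhx swev kkd edahn pibwz ghgr yeh urlqm myb
Hunk 3: at line 5 remove [edahn,pibwz] add [hjoer,jtz] -> 12 lines: qfveo pahld joqzt tlnhx swev kkd hjoer jtz ghgr yeh urlqm myb
Hunk 4: at line 5 remove [hjoer,jtz] add [oaks] -> 11 lines: qfveo pahld joqzt tlnhx swev kkd oaks ghgr yeh urlqm myb
Final line 7: oaks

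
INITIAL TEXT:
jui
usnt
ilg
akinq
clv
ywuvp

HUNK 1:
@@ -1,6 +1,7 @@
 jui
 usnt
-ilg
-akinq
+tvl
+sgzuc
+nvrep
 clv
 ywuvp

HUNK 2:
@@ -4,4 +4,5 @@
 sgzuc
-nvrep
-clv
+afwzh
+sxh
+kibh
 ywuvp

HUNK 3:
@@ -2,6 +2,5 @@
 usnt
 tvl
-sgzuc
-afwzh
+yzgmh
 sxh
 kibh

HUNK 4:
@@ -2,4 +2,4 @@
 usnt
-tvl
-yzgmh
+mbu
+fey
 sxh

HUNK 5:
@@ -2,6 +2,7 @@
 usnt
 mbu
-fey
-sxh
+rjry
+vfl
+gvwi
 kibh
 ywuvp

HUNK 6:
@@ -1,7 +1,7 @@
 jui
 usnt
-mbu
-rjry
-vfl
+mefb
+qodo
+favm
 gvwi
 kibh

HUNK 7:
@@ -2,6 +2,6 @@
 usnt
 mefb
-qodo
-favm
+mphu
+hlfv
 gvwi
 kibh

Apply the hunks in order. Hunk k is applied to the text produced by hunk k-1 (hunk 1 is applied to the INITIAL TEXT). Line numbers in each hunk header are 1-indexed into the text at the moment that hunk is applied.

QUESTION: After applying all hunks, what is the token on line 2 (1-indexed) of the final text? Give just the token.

Answer: usnt

Derivation:
Hunk 1: at line 1 remove [ilg,akinq] add [tvl,sgzuc,nvrep] -> 7 lines: jui usnt tvl sgzuc nvrep clv ywuvp
Hunk 2: at line 4 remove [nvrep,clv] add [afwzh,sxh,kibh] -> 8 lines: jui usnt tvl sgzuc afwzh sxh kibh ywuvp
Hunk 3: at line 2 remove [sgzuc,afwzh] add [yzgmh] -> 7 lines: jui usnt tvl yzgmh sxh kibh ywuvp
Hunk 4: at line 2 remove [tvl,yzgmh] add [mbu,fey] -> 7 lines: jui usnt mbu fey sxh kibh ywuvp
Hunk 5: at line 2 remove [fey,sxh] add [rjry,vfl,gvwi] -> 8 lines: jui usnt mbu rjry vfl gvwi kibh ywuvp
Hunk 6: at line 1 remove [mbu,rjry,vfl] add [mefb,qodo,favm] -> 8 lines: jui usnt mefb qodo favm gvwi kibh ywuvp
Hunk 7: at line 2 remove [qodo,favm] add [mphu,hlfv] -> 8 lines: jui usnt mefb mphu hlfv gvwi kibh ywuvp
Final line 2: usnt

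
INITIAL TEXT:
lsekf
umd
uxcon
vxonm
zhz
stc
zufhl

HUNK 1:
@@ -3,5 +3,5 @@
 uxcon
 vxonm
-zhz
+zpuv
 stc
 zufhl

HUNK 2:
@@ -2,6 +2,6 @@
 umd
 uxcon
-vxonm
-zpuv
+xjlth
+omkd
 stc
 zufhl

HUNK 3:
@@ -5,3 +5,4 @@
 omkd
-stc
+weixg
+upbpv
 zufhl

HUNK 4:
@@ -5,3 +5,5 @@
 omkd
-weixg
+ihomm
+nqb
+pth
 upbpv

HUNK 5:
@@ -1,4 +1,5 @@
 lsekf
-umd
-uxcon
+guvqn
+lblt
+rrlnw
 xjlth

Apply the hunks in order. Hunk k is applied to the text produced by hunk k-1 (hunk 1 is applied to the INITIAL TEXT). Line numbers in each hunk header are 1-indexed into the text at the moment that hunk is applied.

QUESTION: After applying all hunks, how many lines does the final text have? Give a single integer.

Hunk 1: at line 3 remove [zhz] add [zpuv] -> 7 lines: lsekf umd uxcon vxonm zpuv stc zufhl
Hunk 2: at line 2 remove [vxonm,zpuv] add [xjlth,omkd] -> 7 lines: lsekf umd uxcon xjlth omkd stc zufhl
Hunk 3: at line 5 remove [stc] add [weixg,upbpv] -> 8 lines: lsekf umd uxcon xjlth omkd weixg upbpv zufhl
Hunk 4: at line 5 remove [weixg] add [ihomm,nqb,pth] -> 10 lines: lsekf umd uxcon xjlth omkd ihomm nqb pth upbpv zufhl
Hunk 5: at line 1 remove [umd,uxcon] add [guvqn,lblt,rrlnw] -> 11 lines: lsekf guvqn lblt rrlnw xjlth omkd ihomm nqb pth upbpv zufhl
Final line count: 11

Answer: 11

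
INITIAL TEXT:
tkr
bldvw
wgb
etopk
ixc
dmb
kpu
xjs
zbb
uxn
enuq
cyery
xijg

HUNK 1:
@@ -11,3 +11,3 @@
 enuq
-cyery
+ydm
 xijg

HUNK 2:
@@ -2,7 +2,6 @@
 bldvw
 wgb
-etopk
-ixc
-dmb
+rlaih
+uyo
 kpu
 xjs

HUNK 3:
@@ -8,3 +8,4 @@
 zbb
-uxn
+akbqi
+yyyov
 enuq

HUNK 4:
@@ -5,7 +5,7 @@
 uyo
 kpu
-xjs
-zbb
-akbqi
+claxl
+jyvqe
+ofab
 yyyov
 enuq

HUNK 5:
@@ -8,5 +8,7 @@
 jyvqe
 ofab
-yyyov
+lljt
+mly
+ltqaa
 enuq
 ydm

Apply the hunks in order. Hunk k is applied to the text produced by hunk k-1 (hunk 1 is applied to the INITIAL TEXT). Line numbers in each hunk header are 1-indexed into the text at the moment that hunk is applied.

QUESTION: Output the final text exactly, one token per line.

Hunk 1: at line 11 remove [cyery] add [ydm] -> 13 lines: tkr bldvw wgb etopk ixc dmb kpu xjs zbb uxn enuq ydm xijg
Hunk 2: at line 2 remove [etopk,ixc,dmb] add [rlaih,uyo] -> 12 lines: tkr bldvw wgb rlaih uyo kpu xjs zbb uxn enuq ydm xijg
Hunk 3: at line 8 remove [uxn] add [akbqi,yyyov] -> 13 lines: tkr bldvw wgb rlaih uyo kpu xjs zbb akbqi yyyov enuq ydm xijg
Hunk 4: at line 5 remove [xjs,zbb,akbqi] add [claxl,jyvqe,ofab] -> 13 lines: tkr bldvw wgb rlaih uyo kpu claxl jyvqe ofab yyyov enuq ydm xijg
Hunk 5: at line 8 remove [yyyov] add [lljt,mly,ltqaa] -> 15 lines: tkr bldvw wgb rlaih uyo kpu claxl jyvqe ofab lljt mly ltqaa enuq ydm xijg

Answer: tkr
bldvw
wgb
rlaih
uyo
kpu
claxl
jyvqe
ofab
lljt
mly
ltqaa
enuq
ydm
xijg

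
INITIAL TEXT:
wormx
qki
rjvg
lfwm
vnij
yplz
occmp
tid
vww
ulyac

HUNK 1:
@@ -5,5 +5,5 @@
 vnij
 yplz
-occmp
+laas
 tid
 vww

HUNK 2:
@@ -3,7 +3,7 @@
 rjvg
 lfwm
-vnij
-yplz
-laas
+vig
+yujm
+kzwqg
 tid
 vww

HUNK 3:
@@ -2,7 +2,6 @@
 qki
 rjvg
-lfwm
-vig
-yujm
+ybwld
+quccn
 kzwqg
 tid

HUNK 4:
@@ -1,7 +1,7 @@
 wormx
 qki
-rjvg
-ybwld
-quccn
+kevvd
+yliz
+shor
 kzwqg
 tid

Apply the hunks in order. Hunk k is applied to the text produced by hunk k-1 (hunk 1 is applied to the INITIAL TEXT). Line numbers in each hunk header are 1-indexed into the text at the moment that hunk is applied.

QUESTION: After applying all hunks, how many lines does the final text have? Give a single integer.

Hunk 1: at line 5 remove [occmp] add [laas] -> 10 lines: wormx qki rjvg lfwm vnij yplz laas tid vww ulyac
Hunk 2: at line 3 remove [vnij,yplz,laas] add [vig,yujm,kzwqg] -> 10 lines: wormx qki rjvg lfwm vig yujm kzwqg tid vww ulyac
Hunk 3: at line 2 remove [lfwm,vig,yujm] add [ybwld,quccn] -> 9 lines: wormx qki rjvg ybwld quccn kzwqg tid vww ulyac
Hunk 4: at line 1 remove [rjvg,ybwld,quccn] add [kevvd,yliz,shor] -> 9 lines: wormx qki kevvd yliz shor kzwqg tid vww ulyac
Final line count: 9

Answer: 9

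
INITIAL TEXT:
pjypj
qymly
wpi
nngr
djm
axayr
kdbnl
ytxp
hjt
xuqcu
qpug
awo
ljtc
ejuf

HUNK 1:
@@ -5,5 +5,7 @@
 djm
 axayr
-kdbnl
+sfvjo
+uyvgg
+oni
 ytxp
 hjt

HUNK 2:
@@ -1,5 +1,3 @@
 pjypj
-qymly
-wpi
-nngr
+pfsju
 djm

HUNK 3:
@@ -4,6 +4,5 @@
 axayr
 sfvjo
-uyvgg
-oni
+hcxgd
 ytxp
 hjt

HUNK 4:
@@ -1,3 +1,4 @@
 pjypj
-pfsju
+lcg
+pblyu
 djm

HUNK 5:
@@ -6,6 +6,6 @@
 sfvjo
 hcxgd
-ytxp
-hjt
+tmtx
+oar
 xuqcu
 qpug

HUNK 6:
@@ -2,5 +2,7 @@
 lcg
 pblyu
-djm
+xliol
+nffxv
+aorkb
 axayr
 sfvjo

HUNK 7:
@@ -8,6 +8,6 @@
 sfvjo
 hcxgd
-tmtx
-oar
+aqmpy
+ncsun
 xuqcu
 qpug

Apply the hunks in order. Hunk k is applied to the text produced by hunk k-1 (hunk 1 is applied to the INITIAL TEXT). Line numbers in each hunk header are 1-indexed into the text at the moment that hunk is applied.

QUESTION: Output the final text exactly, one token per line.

Hunk 1: at line 5 remove [kdbnl] add [sfvjo,uyvgg,oni] -> 16 lines: pjypj qymly wpi nngr djm axayr sfvjo uyvgg oni ytxp hjt xuqcu qpug awo ljtc ejuf
Hunk 2: at line 1 remove [qymly,wpi,nngr] add [pfsju] -> 14 lines: pjypj pfsju djm axayr sfvjo uyvgg oni ytxp hjt xuqcu qpug awo ljtc ejuf
Hunk 3: at line 4 remove [uyvgg,oni] add [hcxgd] -> 13 lines: pjypj pfsju djm axayr sfvjo hcxgd ytxp hjt xuqcu qpug awo ljtc ejuf
Hunk 4: at line 1 remove [pfsju] add [lcg,pblyu] -> 14 lines: pjypj lcg pblyu djm axayr sfvjo hcxgd ytxp hjt xuqcu qpug awo ljtc ejuf
Hunk 5: at line 6 remove [ytxp,hjt] add [tmtx,oar] -> 14 lines: pjypj lcg pblyu djm axayr sfvjo hcxgd tmtx oar xuqcu qpug awo ljtc ejuf
Hunk 6: at line 2 remove [djm] add [xliol,nffxv,aorkb] -> 16 lines: pjypj lcg pblyu xliol nffxv aorkb axayr sfvjo hcxgd tmtx oar xuqcu qpug awo ljtc ejuf
Hunk 7: at line 8 remove [tmtx,oar] add [aqmpy,ncsun] -> 16 lines: pjypj lcg pblyu xliol nffxv aorkb axayr sfvjo hcxgd aqmpy ncsun xuqcu qpug awo ljtc ejuf

Answer: pjypj
lcg
pblyu
xliol
nffxv
aorkb
axayr
sfvjo
hcxgd
aqmpy
ncsun
xuqcu
qpug
awo
ljtc
ejuf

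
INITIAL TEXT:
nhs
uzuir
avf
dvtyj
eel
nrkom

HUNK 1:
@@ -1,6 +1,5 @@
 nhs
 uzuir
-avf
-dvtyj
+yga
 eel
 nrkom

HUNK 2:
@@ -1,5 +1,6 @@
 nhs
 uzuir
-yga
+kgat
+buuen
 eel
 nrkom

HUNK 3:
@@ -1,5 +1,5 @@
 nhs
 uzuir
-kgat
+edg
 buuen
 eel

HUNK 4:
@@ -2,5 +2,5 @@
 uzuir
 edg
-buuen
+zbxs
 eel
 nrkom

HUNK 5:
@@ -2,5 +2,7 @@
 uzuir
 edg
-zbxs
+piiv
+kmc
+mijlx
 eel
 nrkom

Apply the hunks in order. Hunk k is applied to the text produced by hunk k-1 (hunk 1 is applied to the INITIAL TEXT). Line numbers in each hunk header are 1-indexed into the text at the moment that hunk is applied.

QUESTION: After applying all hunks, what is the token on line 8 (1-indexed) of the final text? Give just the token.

Answer: nrkom

Derivation:
Hunk 1: at line 1 remove [avf,dvtyj] add [yga] -> 5 lines: nhs uzuir yga eel nrkom
Hunk 2: at line 1 remove [yga] add [kgat,buuen] -> 6 lines: nhs uzuir kgat buuen eel nrkom
Hunk 3: at line 1 remove [kgat] add [edg] -> 6 lines: nhs uzuir edg buuen eel nrkom
Hunk 4: at line 2 remove [buuen] add [zbxs] -> 6 lines: nhs uzuir edg zbxs eel nrkom
Hunk 5: at line 2 remove [zbxs] add [piiv,kmc,mijlx] -> 8 lines: nhs uzuir edg piiv kmc mijlx eel nrkom
Final line 8: nrkom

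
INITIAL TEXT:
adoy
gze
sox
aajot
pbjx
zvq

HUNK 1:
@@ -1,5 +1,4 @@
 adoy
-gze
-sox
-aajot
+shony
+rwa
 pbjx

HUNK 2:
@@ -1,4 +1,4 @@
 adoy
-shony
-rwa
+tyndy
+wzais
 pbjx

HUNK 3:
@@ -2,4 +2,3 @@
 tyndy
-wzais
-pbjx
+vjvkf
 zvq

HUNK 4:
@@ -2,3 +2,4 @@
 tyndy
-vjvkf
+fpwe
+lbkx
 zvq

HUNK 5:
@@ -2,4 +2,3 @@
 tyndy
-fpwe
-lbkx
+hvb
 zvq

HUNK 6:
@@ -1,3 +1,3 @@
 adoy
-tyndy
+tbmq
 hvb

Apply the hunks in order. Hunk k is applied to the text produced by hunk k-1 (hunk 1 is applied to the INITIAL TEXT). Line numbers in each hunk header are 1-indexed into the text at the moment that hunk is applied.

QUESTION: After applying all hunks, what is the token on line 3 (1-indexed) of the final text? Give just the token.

Answer: hvb

Derivation:
Hunk 1: at line 1 remove [gze,sox,aajot] add [shony,rwa] -> 5 lines: adoy shony rwa pbjx zvq
Hunk 2: at line 1 remove [shony,rwa] add [tyndy,wzais] -> 5 lines: adoy tyndy wzais pbjx zvq
Hunk 3: at line 2 remove [wzais,pbjx] add [vjvkf] -> 4 lines: adoy tyndy vjvkf zvq
Hunk 4: at line 2 remove [vjvkf] add [fpwe,lbkx] -> 5 lines: adoy tyndy fpwe lbkx zvq
Hunk 5: at line 2 remove [fpwe,lbkx] add [hvb] -> 4 lines: adoy tyndy hvb zvq
Hunk 6: at line 1 remove [tyndy] add [tbmq] -> 4 lines: adoy tbmq hvb zvq
Final line 3: hvb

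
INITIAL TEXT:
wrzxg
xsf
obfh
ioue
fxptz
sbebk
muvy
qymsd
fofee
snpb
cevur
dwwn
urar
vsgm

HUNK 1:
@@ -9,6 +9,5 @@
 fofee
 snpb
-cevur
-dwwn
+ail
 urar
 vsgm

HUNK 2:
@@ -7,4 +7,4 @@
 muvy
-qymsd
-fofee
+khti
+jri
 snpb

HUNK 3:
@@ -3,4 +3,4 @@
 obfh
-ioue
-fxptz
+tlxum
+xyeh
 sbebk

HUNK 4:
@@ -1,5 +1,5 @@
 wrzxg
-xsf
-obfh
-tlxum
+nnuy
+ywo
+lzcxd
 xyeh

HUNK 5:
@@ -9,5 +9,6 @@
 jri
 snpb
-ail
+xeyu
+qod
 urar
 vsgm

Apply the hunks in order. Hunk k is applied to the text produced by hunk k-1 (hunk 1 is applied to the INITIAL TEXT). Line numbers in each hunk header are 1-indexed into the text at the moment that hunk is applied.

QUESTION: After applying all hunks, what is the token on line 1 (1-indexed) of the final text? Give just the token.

Answer: wrzxg

Derivation:
Hunk 1: at line 9 remove [cevur,dwwn] add [ail] -> 13 lines: wrzxg xsf obfh ioue fxptz sbebk muvy qymsd fofee snpb ail urar vsgm
Hunk 2: at line 7 remove [qymsd,fofee] add [khti,jri] -> 13 lines: wrzxg xsf obfh ioue fxptz sbebk muvy khti jri snpb ail urar vsgm
Hunk 3: at line 3 remove [ioue,fxptz] add [tlxum,xyeh] -> 13 lines: wrzxg xsf obfh tlxum xyeh sbebk muvy khti jri snpb ail urar vsgm
Hunk 4: at line 1 remove [xsf,obfh,tlxum] add [nnuy,ywo,lzcxd] -> 13 lines: wrzxg nnuy ywo lzcxd xyeh sbebk muvy khti jri snpb ail urar vsgm
Hunk 5: at line 9 remove [ail] add [xeyu,qod] -> 14 lines: wrzxg nnuy ywo lzcxd xyeh sbebk muvy khti jri snpb xeyu qod urar vsgm
Final line 1: wrzxg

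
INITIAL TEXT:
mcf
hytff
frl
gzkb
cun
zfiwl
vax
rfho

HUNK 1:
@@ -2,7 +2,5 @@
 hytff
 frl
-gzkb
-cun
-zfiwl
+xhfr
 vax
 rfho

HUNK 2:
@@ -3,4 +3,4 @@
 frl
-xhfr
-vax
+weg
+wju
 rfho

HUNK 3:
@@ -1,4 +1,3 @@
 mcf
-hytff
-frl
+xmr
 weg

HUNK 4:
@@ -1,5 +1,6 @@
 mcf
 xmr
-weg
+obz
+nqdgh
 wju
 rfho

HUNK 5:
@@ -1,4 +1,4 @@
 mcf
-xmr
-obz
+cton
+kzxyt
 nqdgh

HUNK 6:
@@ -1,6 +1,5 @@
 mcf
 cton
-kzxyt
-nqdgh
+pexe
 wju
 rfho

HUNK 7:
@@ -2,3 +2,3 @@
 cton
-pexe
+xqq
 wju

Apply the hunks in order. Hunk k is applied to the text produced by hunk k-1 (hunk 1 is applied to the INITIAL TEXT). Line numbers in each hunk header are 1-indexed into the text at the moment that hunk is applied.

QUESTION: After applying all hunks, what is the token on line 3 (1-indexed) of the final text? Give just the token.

Hunk 1: at line 2 remove [gzkb,cun,zfiwl] add [xhfr] -> 6 lines: mcf hytff frl xhfr vax rfho
Hunk 2: at line 3 remove [xhfr,vax] add [weg,wju] -> 6 lines: mcf hytff frl weg wju rfho
Hunk 3: at line 1 remove [hytff,frl] add [xmr] -> 5 lines: mcf xmr weg wju rfho
Hunk 4: at line 1 remove [weg] add [obz,nqdgh] -> 6 lines: mcf xmr obz nqdgh wju rfho
Hunk 5: at line 1 remove [xmr,obz] add [cton,kzxyt] -> 6 lines: mcf cton kzxyt nqdgh wju rfho
Hunk 6: at line 1 remove [kzxyt,nqdgh] add [pexe] -> 5 lines: mcf cton pexe wju rfho
Hunk 7: at line 2 remove [pexe] add [xqq] -> 5 lines: mcf cton xqq wju rfho
Final line 3: xqq

Answer: xqq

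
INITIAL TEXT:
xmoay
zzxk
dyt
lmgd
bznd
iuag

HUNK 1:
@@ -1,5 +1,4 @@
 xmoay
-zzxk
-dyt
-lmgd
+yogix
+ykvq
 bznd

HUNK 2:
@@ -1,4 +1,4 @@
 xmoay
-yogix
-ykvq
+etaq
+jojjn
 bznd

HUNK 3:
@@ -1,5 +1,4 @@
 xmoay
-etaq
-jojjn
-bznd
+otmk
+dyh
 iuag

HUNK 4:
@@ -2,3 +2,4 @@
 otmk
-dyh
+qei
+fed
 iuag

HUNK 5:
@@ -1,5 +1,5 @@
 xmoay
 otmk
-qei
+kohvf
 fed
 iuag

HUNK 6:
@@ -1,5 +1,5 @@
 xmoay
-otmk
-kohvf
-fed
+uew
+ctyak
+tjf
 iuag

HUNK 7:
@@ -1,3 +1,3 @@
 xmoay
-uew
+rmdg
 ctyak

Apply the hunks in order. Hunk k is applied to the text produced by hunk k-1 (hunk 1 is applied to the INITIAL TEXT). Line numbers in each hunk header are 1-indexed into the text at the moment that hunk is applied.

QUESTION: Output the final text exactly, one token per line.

Answer: xmoay
rmdg
ctyak
tjf
iuag

Derivation:
Hunk 1: at line 1 remove [zzxk,dyt,lmgd] add [yogix,ykvq] -> 5 lines: xmoay yogix ykvq bznd iuag
Hunk 2: at line 1 remove [yogix,ykvq] add [etaq,jojjn] -> 5 lines: xmoay etaq jojjn bznd iuag
Hunk 3: at line 1 remove [etaq,jojjn,bznd] add [otmk,dyh] -> 4 lines: xmoay otmk dyh iuag
Hunk 4: at line 2 remove [dyh] add [qei,fed] -> 5 lines: xmoay otmk qei fed iuag
Hunk 5: at line 1 remove [qei] add [kohvf] -> 5 lines: xmoay otmk kohvf fed iuag
Hunk 6: at line 1 remove [otmk,kohvf,fed] add [uew,ctyak,tjf] -> 5 lines: xmoay uew ctyak tjf iuag
Hunk 7: at line 1 remove [uew] add [rmdg] -> 5 lines: xmoay rmdg ctyak tjf iuag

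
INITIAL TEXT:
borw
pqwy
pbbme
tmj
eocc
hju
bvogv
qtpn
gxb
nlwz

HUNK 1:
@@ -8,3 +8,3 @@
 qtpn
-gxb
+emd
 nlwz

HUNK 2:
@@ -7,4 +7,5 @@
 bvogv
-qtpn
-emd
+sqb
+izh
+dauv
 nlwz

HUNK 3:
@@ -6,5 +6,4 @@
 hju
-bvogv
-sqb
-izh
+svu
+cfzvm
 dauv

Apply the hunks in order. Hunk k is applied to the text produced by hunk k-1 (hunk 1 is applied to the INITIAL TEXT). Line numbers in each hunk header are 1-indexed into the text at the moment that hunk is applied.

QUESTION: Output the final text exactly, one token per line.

Hunk 1: at line 8 remove [gxb] add [emd] -> 10 lines: borw pqwy pbbme tmj eocc hju bvogv qtpn emd nlwz
Hunk 2: at line 7 remove [qtpn,emd] add [sqb,izh,dauv] -> 11 lines: borw pqwy pbbme tmj eocc hju bvogv sqb izh dauv nlwz
Hunk 3: at line 6 remove [bvogv,sqb,izh] add [svu,cfzvm] -> 10 lines: borw pqwy pbbme tmj eocc hju svu cfzvm dauv nlwz

Answer: borw
pqwy
pbbme
tmj
eocc
hju
svu
cfzvm
dauv
nlwz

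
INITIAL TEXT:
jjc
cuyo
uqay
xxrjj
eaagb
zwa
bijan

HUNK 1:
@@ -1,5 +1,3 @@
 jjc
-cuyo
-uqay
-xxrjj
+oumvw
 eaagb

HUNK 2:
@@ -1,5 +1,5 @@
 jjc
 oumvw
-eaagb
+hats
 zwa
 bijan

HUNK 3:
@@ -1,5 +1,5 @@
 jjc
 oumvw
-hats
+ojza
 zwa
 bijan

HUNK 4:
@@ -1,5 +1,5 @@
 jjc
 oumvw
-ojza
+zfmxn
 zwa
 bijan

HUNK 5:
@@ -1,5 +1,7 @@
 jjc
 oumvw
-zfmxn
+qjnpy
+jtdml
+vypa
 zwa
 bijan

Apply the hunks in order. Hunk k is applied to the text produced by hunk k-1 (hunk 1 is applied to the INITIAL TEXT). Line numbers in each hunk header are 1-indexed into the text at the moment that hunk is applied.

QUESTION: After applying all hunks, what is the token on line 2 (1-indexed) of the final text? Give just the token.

Hunk 1: at line 1 remove [cuyo,uqay,xxrjj] add [oumvw] -> 5 lines: jjc oumvw eaagb zwa bijan
Hunk 2: at line 1 remove [eaagb] add [hats] -> 5 lines: jjc oumvw hats zwa bijan
Hunk 3: at line 1 remove [hats] add [ojza] -> 5 lines: jjc oumvw ojza zwa bijan
Hunk 4: at line 1 remove [ojza] add [zfmxn] -> 5 lines: jjc oumvw zfmxn zwa bijan
Hunk 5: at line 1 remove [zfmxn] add [qjnpy,jtdml,vypa] -> 7 lines: jjc oumvw qjnpy jtdml vypa zwa bijan
Final line 2: oumvw

Answer: oumvw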